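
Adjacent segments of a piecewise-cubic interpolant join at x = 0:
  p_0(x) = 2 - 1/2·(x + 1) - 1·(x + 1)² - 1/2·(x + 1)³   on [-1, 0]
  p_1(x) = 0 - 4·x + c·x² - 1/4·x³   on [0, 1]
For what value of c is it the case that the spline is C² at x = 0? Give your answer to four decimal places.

-2.5000

p_0''(x) = -2 - 3·(x + 1), so p_0''(0) = -5. On the right, p_1''(0) = 2c, so c = -5/2.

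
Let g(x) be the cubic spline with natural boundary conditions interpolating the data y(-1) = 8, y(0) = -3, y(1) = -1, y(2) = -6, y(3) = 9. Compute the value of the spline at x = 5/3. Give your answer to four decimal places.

With σ_i denoting the second derivative at x_i, h_i = 1, 1, 1, 1, and Δ_i = (y_(i+1) − y_i)/h_i = -11, 2, -5, 15:
  1·σ_0 + 4·σ_1 + 1·σ_2 = 6(Δ_1 - Δ_0) = 78
  1·σ_1 + 4·σ_2 + 1·σ_3 = 6(Δ_2 - Δ_1) = -42
  1·σ_2 + 4·σ_3 + 1·σ_4 = 6(Δ_3 - Δ_2) = 120
Natural end conditions: σ_0 = σ_4 = 0.
Forward elimination and back-substitution give σ_0 = 0, σ_1 = 729/28, σ_2 = -183/7, σ_3 = 1023/28, σ_4 = 0.
On [1, 2], g(x) = -1 - 19/8·(x - 1) - 183/14·(x - 1)² + 585/56·(x - 1)³.
With (x - 1) = 2/3: g(5/3) = -445/84.

-5.2976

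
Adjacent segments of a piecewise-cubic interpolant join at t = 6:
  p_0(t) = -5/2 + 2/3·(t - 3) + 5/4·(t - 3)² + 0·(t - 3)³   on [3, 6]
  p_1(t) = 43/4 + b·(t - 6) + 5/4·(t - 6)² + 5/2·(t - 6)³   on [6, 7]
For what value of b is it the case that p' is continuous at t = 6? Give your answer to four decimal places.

p_0'(t) = 2/3 + 5/2·(t - 3) + 0·(t - 3)², so p_0'(6) = 49/6. On the right, p_1'(6) = b, so b = 49/6.

8.1667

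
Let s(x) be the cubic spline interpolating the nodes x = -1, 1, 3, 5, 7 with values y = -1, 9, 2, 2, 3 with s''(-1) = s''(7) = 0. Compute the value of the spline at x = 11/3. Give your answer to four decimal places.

Put M_i = s'' at the i-th knot. Here h = (2, 2, 2, 2) and Δ = (5, -7/2, 0, 1/2), so the interior equations h_(i-1)·M_(i-1) + 2(h_(i-1)+h_i)·M_i + h_i·M_(i+1) = 6(Δ_i − Δ_(i-1)) read
  2·M_0 + 8·M_1 + 2·M_2 = 6(Δ_1 - Δ_0) = -51
  2·M_1 + 8·M_2 + 2·M_3 = 6(Δ_2 - Δ_1) = 21
  2·M_2 + 8·M_3 + 2·M_4 = 6(Δ_3 - Δ_2) = 3
Natural end conditions: M_0 = M_4 = 0.
Forward elimination and back-substitution give M_0 = 0, M_1 = -423/56, M_2 = 33/7, M_3 = -45/56, M_4 = 0.
On [3, 5], s(x) = 2 - 23/8·(x - 3) + 33/14·(x - 3)² - 103/224·(x - 3)³.
With (x - 3) = 2/3: s(11/3) = 188/189.

0.9947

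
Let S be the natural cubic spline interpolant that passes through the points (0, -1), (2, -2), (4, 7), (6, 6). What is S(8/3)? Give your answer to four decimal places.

0.7531

Let σ_i = S''(x_i). Step sizes h_i = 2, 2, 2; slopes of the chords Δ_i = (y_(i+1) - y_i)/h_i = -1/2, 9/2, -1/2.
  2·σ_0 + 8·σ_1 + 2·σ_2 = 6(Δ_1 - Δ_0) = 30
  2·σ_1 + 8·σ_2 + 2·σ_3 = 6(Δ_2 - Δ_1) = -30
Natural end conditions: σ_0 = σ_3 = 0.
Forward elimination and back-substitution give σ_0 = 0, σ_1 = 5, σ_2 = -5, σ_3 = 0.
On [2, 4], S(x) = -2 + 17/6·(x - 2) + 5/2·(x - 2)² - 5/6·(x - 2)³.
With (x - 2) = 2/3: S(8/3) = 61/81.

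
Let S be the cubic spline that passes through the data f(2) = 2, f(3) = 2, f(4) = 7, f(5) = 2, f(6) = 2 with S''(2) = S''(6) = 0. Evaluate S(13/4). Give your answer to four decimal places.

Let σ_i = S''(x_i). Step sizes h_i = 1, 1, 1, 1; slopes of the chords Δ_i = (y_(i+1) - y_i)/h_i = 0, 5, -5, 0.
  1·σ_0 + 4·σ_1 + 1·σ_2 = 6(Δ_1 - Δ_0) = 30
  1·σ_1 + 4·σ_2 + 1·σ_3 = 6(Δ_2 - Δ_1) = -60
  1·σ_2 + 4·σ_3 + 1·σ_4 = 6(Δ_3 - Δ_2) = 30
Natural end conditions: σ_0 = σ_4 = 0.
Solving: σ_0 = 0, σ_1 = 90/7, σ_2 = -150/7, σ_3 = 90/7, σ_4 = 0.
On [3, 4], S(t) = 2 + 30/7·(t - 3) + 45/7·(t - 3)² - 40/7·(t - 3)³.
With (t - 3) = 1/4: S(13/4) = 379/112.

3.3839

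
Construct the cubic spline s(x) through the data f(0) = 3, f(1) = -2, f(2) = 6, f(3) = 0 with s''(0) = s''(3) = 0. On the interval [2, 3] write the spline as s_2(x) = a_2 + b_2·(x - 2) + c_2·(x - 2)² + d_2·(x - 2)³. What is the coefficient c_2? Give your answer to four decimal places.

-13.8000

Write M_i for s''(x_i). With h_i = 1, 1, 1 and divided differences Δ_i = -5, 8, -6, the continuity of s' gives the tridiagonal system
  1·M_0 + 4·M_1 + 1·M_2 = 6(Δ_1 - Δ_0) = 78
  1·M_1 + 4·M_2 + 1·M_3 = 6(Δ_2 - Δ_1) = -84
Natural end conditions: M_0 = M_3 = 0.
Solving: M_0 = 0, M_1 = 132/5, M_2 = -138/5, M_3 = 0.
On [2, 3], with s_2(x) = a_2 + b_2·(x - 2) + c_2·(x - 2)² + d_2·(x - 2)³: c_2 = M_2/2 = -69/5, d_2 = (M_3 - M_2)/(6h_2) = 23/5, b_2 = Δ_2 - h_2(2M_2 + M_3)/6 = 16/5.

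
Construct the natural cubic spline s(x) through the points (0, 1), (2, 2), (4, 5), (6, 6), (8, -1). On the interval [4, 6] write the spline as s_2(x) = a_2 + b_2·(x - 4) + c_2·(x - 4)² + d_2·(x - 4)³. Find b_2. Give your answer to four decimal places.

1.6250

Put m_i = s'' at the i-th knot. Here h = (2, 2, 2, 2) and Δ = (1/2, 3/2, 1/2, -7/2), so the interior equations h_(i-1)·m_(i-1) + 2(h_(i-1)+h_i)·m_i + h_i·m_(i+1) = 6(Δ_i − Δ_(i-1)) read
  2·m_0 + 8·m_1 + 2·m_2 = 6(Δ_1 - Δ_0) = 6
  2·m_1 + 8·m_2 + 2·m_3 = 6(Δ_2 - Δ_1) = -6
  2·m_2 + 8·m_3 + 2·m_4 = 6(Δ_3 - Δ_2) = -24
Natural end conditions: m_0 = m_4 = 0.
Forward elimination and back-substitution give m_0 = 0, m_1 = 45/56, m_2 = -3/14, m_3 = -165/56, m_4 = 0.
On [4, 6], with s_2(x) = a_2 + b_2·(x - 4) + c_2·(x - 4)² + d_2·(x - 4)³: c_2 = m_2/2 = -3/28, d_2 = (m_3 - m_2)/(6h_2) = -51/224, b_2 = Δ_2 - h_2(2m_2 + m_3)/6 = 13/8.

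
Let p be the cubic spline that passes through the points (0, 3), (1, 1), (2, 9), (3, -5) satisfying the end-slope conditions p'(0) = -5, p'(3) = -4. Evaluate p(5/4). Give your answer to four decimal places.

3.4906

Put M_i = p'' at the i-th knot. Here h = (1, 1, 1) and Δ = (-2, 8, -14), so the interior equations h_(i-1)·M_(i-1) + 2(h_(i-1)+h_i)·M_i + h_i·M_(i+1) = 6(Δ_i − Δ_(i-1)) read
  1·M_0 + 4·M_1 + 1·M_2 = 6(Δ_1 - Δ_0) = 60
  1·M_1 + 4·M_2 + 1·M_3 = 6(Δ_2 - Δ_1) = -132
Clamped end conditions give two more equations: 2h_0·M_0 + h_0·M_1 = 6(Δ_0 - p'(0)) = 18 and h_2·M_2 + 2h_2·M_3 = 6(p'(3) - Δ_2) = 60.
Solving the tridiagonal system: M_0 = -92/15, M_1 = 454/15, M_2 = -824/15, M_3 = 862/15.
On [1, 2], p(t) = 1 + 106/15·(t - 1) + 227/15·(t - 1)² - 71/5·(t - 1)³.
With (t - 1) = 1/4: p(5/4) = 1117/320.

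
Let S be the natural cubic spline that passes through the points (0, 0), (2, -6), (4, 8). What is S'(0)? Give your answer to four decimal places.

Let σ_i = S''(x_i). Step sizes h_i = 2, 2; slopes of the chords Δ_i = (y_(i+1) - y_i)/h_i = -3, 7.
  2·σ_0 + 8·σ_1 + 2·σ_2 = 6(Δ_1 - Δ_0) = 60
Natural end conditions: σ_0 = σ_2 = 0.
Forward elimination and back-substitution give σ_0 = 0, σ_1 = 15/2, σ_2 = 0.
On [0, 2], S'(t) = b_0 + 2c_0·t + 3d_0·t² with b_0 = Δ_0 - h_0(2σ_0 + σ_1)/6 = -11/2, c_0 = σ_0/2 = 0, d_0 = (σ_1 - σ_0)/(6h_0) = 5/8. So S'(0) = -11/2.

-5.5000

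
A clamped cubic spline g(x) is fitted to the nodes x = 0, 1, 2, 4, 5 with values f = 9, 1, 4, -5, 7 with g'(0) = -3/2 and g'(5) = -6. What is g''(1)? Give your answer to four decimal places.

With m_i denoting the second derivative at x_i, h_i = 1, 1, 2, 1, and Δ_i = (y_(i+1) − y_i)/h_i = -8, 3, -9/2, 12:
  1·m_0 + 4·m_1 + 1·m_2 = 6(Δ_1 - Δ_0) = 66
  1·m_1 + 6·m_2 + 2·m_3 = 6(Δ_2 - Δ_1) = -45
  2·m_2 + 6·m_3 + 1·m_4 = 6(Δ_3 - Δ_2) = 99
Clamped end conditions give two more equations: 2h_0·m_0 + h_0·m_1 = 6(Δ_0 - g'(0)) = -39 and h_3·m_3 + 2h_3·m_4 = 6(g'(5) - Δ_3) = -108.
Solving the tridiagonal system: m_0 = -2259/64, m_1 = 1011/32, m_2 = -1605/64, m_3 = 591/16, m_4 = -2319/32.

31.5938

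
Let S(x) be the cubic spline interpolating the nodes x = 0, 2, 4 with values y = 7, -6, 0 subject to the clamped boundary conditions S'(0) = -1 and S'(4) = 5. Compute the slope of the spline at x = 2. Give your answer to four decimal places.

Write M_i for S''(x_i). With h_i = 2, 2 and divided differences Δ_i = -13/2, 3, the continuity of S' gives the tridiagonal system
  2·M_0 + 8·M_1 + 2·M_2 = 6(Δ_1 - Δ_0) = 57
Clamped end conditions give two more equations: 2h_0·M_0 + h_0·M_1 = 6(Δ_0 - S'(0)) = -33 and h_1·M_1 + 2h_1·M_2 = 6(S'(4) - Δ_1) = 12.
Forward elimination and back-substitution give M_0 = -111/8, M_1 = 45/4, M_2 = -21/8.
On [2, 4], S'(x) = b_1 + 2c_1·(x - 2) + 3d_1·(x - 2)² with b_1 = Δ_1 - h_1(2M_1 + M_2)/6 = -29/8, c_1 = M_1/2 = 45/8, d_1 = (M_2 - M_1)/(6h_1) = -37/32. So S'(2) = -29/8.

-3.6250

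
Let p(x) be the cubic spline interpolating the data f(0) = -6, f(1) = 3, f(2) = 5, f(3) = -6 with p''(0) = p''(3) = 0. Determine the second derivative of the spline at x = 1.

-6

Put M_i = p'' at the i-th knot. Here h = (1, 1, 1) and Δ = (9, 2, -11), so the interior equations h_(i-1)·M_(i-1) + 2(h_(i-1)+h_i)·M_i + h_i·M_(i+1) = 6(Δ_i − Δ_(i-1)) read
  1·M_0 + 4·M_1 + 1·M_2 = 6(Δ_1 - Δ_0) = -42
  1·M_1 + 4·M_2 + 1·M_3 = 6(Δ_2 - Δ_1) = -78
Natural end conditions: M_0 = M_3 = 0.
Hence M_0 = 0, M_1 = -6, M_2 = -18, M_3 = 0.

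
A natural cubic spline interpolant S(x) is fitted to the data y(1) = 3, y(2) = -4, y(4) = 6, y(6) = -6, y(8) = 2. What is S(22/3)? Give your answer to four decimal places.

-2.9070

Write m_i for S''(x_i). With h_i = 1, 2, 2, 2 and divided differences Δ_i = -7, 5, -6, 4, the continuity of S' gives the tridiagonal system
  1·m_0 + 6·m_1 + 2·m_2 = 6(Δ_1 - Δ_0) = 72
  2·m_1 + 8·m_2 + 2·m_3 = 6(Δ_2 - Δ_1) = -66
  2·m_2 + 8·m_3 + 2·m_4 = 6(Δ_3 - Δ_2) = 60
Natural end conditions: m_0 = m_4 = 0.
Solving the tridiagonal system: m_0 = 0, m_1 = 702/41, m_2 = -630/41, m_3 = 465/41, m_4 = 0.
On [6, 8], S(x) = -6 - 146/41·(x - 6) + 465/82·(x - 6)² - 155/164·(x - 6)³.
With (x - 6) = 4/3: S(22/3) = -3218/1107.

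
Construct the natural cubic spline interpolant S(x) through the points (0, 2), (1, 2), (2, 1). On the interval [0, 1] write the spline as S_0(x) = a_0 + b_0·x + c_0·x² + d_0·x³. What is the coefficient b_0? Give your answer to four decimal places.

With M_i denoting the second derivative at x_i, h_i = 1, 1, and Δ_i = (y_(i+1) − y_i)/h_i = 0, -1:
  1·M_0 + 4·M_1 + 1·M_2 = 6(Δ_1 - Δ_0) = -6
Natural end conditions: M_0 = M_2 = 0.
Hence M_0 = 0, M_1 = -3/2, M_2 = 0.
On [0, 1], with S_0(x) = a_0 + b_0·x + c_0·x² + d_0·x³: c_0 = M_0/2 = 0, d_0 = (M_1 - M_0)/(6h_0) = -1/4, b_0 = Δ_0 - h_0(2M_0 + M_1)/6 = 1/4.

0.2500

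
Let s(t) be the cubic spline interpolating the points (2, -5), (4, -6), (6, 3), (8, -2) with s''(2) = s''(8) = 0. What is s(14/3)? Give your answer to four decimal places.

-3.0296

Let σ_i = s''(x_i). Step sizes h_i = 2, 2, 2; slopes of the chords Δ_i = (y_(i+1) - y_i)/h_i = -1/2, 9/2, -5/2.
  2·σ_0 + 8·σ_1 + 2·σ_2 = 6(Δ_1 - Δ_0) = 30
  2·σ_1 + 8·σ_2 + 2·σ_3 = 6(Δ_2 - Δ_1) = -42
Natural end conditions: σ_0 = σ_3 = 0.
Solving: σ_0 = 0, σ_1 = 27/5, σ_2 = -33/5, σ_3 = 0.
On [4, 6], s(t) = -6 + 31/10·(t - 4) + 27/10·(t - 4)² - 1·(t - 4)³.
With (t - 4) = 2/3: s(14/3) = -409/135.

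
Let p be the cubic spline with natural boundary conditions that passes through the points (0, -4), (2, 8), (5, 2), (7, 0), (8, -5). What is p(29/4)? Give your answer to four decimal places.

-0.9699

Let m_i = p''(x_i). Step sizes h_i = 2, 3, 2, 1; slopes of the chords Δ_i = (y_(i+1) - y_i)/h_i = 6, -2, -1, -5.
  2·m_0 + 10·m_1 + 3·m_2 = 6(Δ_1 - Δ_0) = -48
  3·m_1 + 10·m_2 + 2·m_3 = 6(Δ_2 - Δ_1) = 6
  2·m_2 + 6·m_3 + 1·m_4 = 6(Δ_3 - Δ_2) = -24
Natural end conditions: m_0 = m_4 = 0.
Solving: m_0 = 0, m_1 = -1470/253, m_2 = 852/253, m_3 = -1296/253, m_4 = 0.
On [7, 8], p(x) = 0 - 833/253·(x - 7) - 648/253·(x - 7)² + 216/253·(x - 7)³.
With (x - 7) = 1/4: p(29/4) = -1963/2024.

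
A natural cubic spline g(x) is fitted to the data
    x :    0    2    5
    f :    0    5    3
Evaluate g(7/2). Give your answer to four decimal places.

Write m_i for g''(x_i). With h_i = 2, 3 and divided differences Δ_i = 5/2, -2/3, the continuity of g' gives the tridiagonal system
  2·m_0 + 10·m_1 + 3·m_2 = 6(Δ_1 - Δ_0) = -19
Natural end conditions: m_0 = m_2 = 0.
Hence m_0 = 0, m_1 = -19/10, m_2 = 0.
On [2, 5], g(x) = 5 + 37/30·(x - 2) - 19/20·(x - 2)² + 19/180·(x - 2)³.
With (x - 2) = 3/2: g(7/2) = 811/160.

5.0688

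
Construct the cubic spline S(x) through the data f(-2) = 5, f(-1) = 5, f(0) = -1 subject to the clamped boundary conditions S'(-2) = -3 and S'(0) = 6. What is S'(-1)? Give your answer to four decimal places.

Put M_i = S'' at the i-th knot. Here h = (1, 1) and Δ = (0, -6), so the interior equations h_(i-1)·M_(i-1) + 2(h_(i-1)+h_i)·M_i + h_i·M_(i+1) = 6(Δ_i − Δ_(i-1)) read
  1·M_0 + 4·M_1 + 1·M_2 = 6(Δ_1 - Δ_0) = -36
Clamped end conditions give two more equations: 2h_0·M_0 + h_0·M_1 = 6(Δ_0 - S'(-2)) = 18 and h_1·M_1 + 2h_1·M_2 = 6(S'(0) - Δ_1) = 72.
Forward elimination and back-substitution give M_0 = 45/2, M_1 = -27, M_2 = 99/2.
On [-1, 0], S'(x) = b_1 + 2c_1·(x + 1) + 3d_1·(x + 1)² with b_1 = Δ_1 - h_1(2M_1 + M_2)/6 = -21/4, c_1 = M_1/2 = -27/2, d_1 = (M_2 - M_1)/(6h_1) = 51/4. So S'(-1) = -21/4.

-5.2500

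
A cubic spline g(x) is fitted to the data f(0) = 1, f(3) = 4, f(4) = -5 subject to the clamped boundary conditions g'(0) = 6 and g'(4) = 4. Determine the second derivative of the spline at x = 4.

46

Write m_i for g''(x_i). With h_i = 3, 1 and divided differences Δ_i = 1, -9, the continuity of g' gives the tridiagonal system
  3·m_0 + 8·m_1 + 1·m_2 = 6(Δ_1 - Δ_0) = -60
Clamped end conditions give two more equations: 2h_0·m_0 + h_0·m_1 = 6(Δ_0 - g'(0)) = -30 and h_1·m_1 + 2h_1·m_2 = 6(g'(4) - Δ_1) = 78.
Hence m_0 = 2, m_1 = -14, m_2 = 46.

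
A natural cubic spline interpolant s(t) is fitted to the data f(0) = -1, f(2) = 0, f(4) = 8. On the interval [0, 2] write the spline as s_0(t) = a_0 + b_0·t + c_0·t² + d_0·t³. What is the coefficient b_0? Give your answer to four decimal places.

-0.3750

Put M_i = s'' at the i-th knot. Here h = (2, 2) and Δ = (1/2, 4), so the interior equations h_(i-1)·M_(i-1) + 2(h_(i-1)+h_i)·M_i + h_i·M_(i+1) = 6(Δ_i − Δ_(i-1)) read
  2·M_0 + 8·M_1 + 2·M_2 = 6(Δ_1 - Δ_0) = 21
Natural end conditions: M_0 = M_2 = 0.
Solving: M_0 = 0, M_1 = 21/8, M_2 = 0.
On [0, 2], with s_0(t) = a_0 + b_0·t + c_0·t² + d_0·t³: c_0 = M_0/2 = 0, d_0 = (M_1 - M_0)/(6h_0) = 7/32, b_0 = Δ_0 - h_0(2M_0 + M_1)/6 = -3/8.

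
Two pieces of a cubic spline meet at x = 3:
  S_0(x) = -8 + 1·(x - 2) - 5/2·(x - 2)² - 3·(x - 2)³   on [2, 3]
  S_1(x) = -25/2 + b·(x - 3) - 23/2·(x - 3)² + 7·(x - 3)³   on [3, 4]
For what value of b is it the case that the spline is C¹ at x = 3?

-13

S_0'(x) = 1 - 5·(x - 2) - 9·(x - 2)², so S_0'(3) = -13. On the right, S_1'(3) = b, so b = -13.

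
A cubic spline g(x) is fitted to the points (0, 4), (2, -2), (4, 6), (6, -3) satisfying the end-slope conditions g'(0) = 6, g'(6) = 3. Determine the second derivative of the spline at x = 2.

Let m_i = g''(x_i). Step sizes h_i = 2, 2, 2; slopes of the chords Δ_i = (y_(i+1) - y_i)/h_i = -3, 4, -9/2.
  2·m_0 + 8·m_1 + 2·m_2 = 6(Δ_1 - Δ_0) = 42
  2·m_1 + 8·m_2 + 2·m_3 = 6(Δ_2 - Δ_1) = -51
Clamped end conditions give two more equations: 2h_0·m_0 + h_0·m_1 = 6(Δ_0 - g'(0)) = -54 and h_2·m_2 + 2h_2·m_3 = 6(g'(6) - Δ_2) = 45.
Solving the tridiagonal system: m_0 = -41/2, m_1 = 14, m_2 = -29/2, m_3 = 37/2.

14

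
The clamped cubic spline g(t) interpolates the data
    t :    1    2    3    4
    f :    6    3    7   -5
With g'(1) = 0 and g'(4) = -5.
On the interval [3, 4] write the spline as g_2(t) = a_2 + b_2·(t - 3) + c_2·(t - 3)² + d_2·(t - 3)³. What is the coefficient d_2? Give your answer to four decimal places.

Write M_i for g''(x_i). With h_i = 1, 1, 1 and divided differences Δ_i = -3, 4, -12, the continuity of g' gives the tridiagonal system
  1·M_0 + 4·M_1 + 1·M_2 = 6(Δ_1 - Δ_0) = 42
  1·M_1 + 4·M_2 + 1·M_3 = 6(Δ_2 - Δ_1) = -96
Clamped end conditions give two more equations: 2h_0·M_0 + h_0·M_1 = 6(Δ_0 - g'(1)) = -18 and h_2·M_2 + 2h_2·M_3 = 6(g'(4) - Δ_2) = 42.
Solving the tridiagonal system: M_0 = -332/15, M_1 = 394/15, M_2 = -614/15, M_3 = 622/15.
On [3, 4], with g_2(t) = a_2 + b_2·(t - 3) + c_2·(t - 3)² + d_2·(t - 3)³: c_2 = M_2/2 = -307/15, d_2 = (M_3 - M_2)/(6h_2) = 206/15, b_2 = Δ_2 - h_2(2M_2 + M_3)/6 = -79/15.

13.7333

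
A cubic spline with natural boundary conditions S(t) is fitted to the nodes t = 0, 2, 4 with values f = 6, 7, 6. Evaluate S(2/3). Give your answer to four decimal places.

6.4815

Write M_i for S''(x_i). With h_i = 2, 2 and divided differences Δ_i = 1/2, -1/2, the continuity of S' gives the tridiagonal system
  2·M_0 + 8·M_1 + 2·M_2 = 6(Δ_1 - Δ_0) = -6
Natural end conditions: M_0 = M_2 = 0.
Hence M_0 = 0, M_1 = -3/4, M_2 = 0.
On [0, 2], S(t) = 6 + 3/4·t + 0·t² - 1/16·t³.
With t = 2/3: S(2/3) = 175/27.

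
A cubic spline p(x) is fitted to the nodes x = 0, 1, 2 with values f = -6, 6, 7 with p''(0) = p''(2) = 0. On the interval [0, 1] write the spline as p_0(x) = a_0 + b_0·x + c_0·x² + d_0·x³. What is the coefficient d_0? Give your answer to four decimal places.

Write m_i for p''(x_i). With h_i = 1, 1 and divided differences Δ_i = 12, 1, the continuity of p' gives the tridiagonal system
  1·m_0 + 4·m_1 + 1·m_2 = 6(Δ_1 - Δ_0) = -66
Natural end conditions: m_0 = m_2 = 0.
Hence m_0 = 0, m_1 = -33/2, m_2 = 0.
On [0, 1], with p_0(x) = a_0 + b_0·x + c_0·x² + d_0·x³: c_0 = m_0/2 = 0, d_0 = (m_1 - m_0)/(6h_0) = -11/4, b_0 = Δ_0 - h_0(2m_0 + m_1)/6 = 59/4.

-2.7500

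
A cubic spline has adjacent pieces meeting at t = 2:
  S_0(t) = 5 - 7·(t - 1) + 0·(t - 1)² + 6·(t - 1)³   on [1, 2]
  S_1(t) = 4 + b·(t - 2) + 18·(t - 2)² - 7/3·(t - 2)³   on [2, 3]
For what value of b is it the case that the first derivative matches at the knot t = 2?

11

S_0'(t) = -7 + 0·(t - 1) + 18·(t - 1)², so S_0'(2) = 11. On the right, S_1'(2) = b, so b = 11.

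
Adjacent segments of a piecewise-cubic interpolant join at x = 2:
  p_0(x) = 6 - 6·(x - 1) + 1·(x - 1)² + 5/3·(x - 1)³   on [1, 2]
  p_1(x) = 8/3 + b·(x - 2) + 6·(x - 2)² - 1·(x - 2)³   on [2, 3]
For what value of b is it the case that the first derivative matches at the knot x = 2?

1

p_0'(x) = -6 + 2·(x - 1) + 5·(x - 1)², so p_0'(2) = 1. On the right, p_1'(2) = b, so b = 1.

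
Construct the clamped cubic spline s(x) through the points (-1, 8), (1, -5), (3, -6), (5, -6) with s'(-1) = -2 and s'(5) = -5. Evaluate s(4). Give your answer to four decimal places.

Let M_i = s''(x_i). Step sizes h_i = 2, 2, 2; slopes of the chords Δ_i = (y_(i+1) - y_i)/h_i = -13/2, -1/2, 0.
  2·M_0 + 8·M_1 + 2·M_2 = 6(Δ_1 - Δ_0) = 36
  2·M_1 + 8·M_2 + 2·M_3 = 6(Δ_2 - Δ_1) = 3
Clamped end conditions give two more equations: 2h_0·M_0 + h_0·M_1 = 6(Δ_0 - s'(-1)) = -27 and h_2·M_2 + 2h_2·M_3 = 6(s'(5) - Δ_2) = -30.
Solving the tridiagonal system: M_0 = -51/5, M_1 = 69/10, M_2 = 3/5, M_3 = -39/5.
On [3, 5], s(x) = -6 + 11/5·(x - 3) + 3/10·(x - 3)² - 7/10·(x - 3)³.
With (x - 3) = 1: s(4) = -21/5.

-4.2000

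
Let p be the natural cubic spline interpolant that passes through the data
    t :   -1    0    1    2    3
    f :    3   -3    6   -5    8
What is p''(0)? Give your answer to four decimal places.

Let m_i = p''(x_i). Step sizes h_i = 1, 1, 1, 1; slopes of the chords Δ_i = (y_(i+1) - y_i)/h_i = -6, 9, -11, 13.
  1·m_0 + 4·m_1 + 1·m_2 = 6(Δ_1 - Δ_0) = 90
  1·m_1 + 4·m_2 + 1·m_3 = 6(Δ_2 - Δ_1) = -120
  1·m_2 + 4·m_3 + 1·m_4 = 6(Δ_3 - Δ_2) = 144
Natural end conditions: m_0 = m_4 = 0.
Solving: m_0 = 0, m_1 = 141/4, m_2 = -51, m_3 = 195/4, m_4 = 0.

35.2500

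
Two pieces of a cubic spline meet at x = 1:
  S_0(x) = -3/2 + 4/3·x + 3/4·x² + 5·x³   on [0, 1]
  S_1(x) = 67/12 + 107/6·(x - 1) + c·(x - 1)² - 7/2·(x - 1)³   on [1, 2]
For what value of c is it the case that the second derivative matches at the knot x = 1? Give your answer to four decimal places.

15.7500

S_0''(x) = 3/2 + 30·x, so S_0''(1) = 63/2. On the right, S_1''(1) = 2c, so c = 63/4.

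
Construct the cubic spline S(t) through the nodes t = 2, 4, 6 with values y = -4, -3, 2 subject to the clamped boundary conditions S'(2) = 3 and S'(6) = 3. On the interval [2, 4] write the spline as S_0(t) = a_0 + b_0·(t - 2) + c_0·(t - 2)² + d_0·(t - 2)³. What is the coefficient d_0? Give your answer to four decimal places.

Let m_i = S''(x_i). Step sizes h_i = 2, 2; slopes of the chords Δ_i = (y_(i+1) - y_i)/h_i = 1/2, 5/2.
  2·m_0 + 8·m_1 + 2·m_2 = 6(Δ_1 - Δ_0) = 12
Clamped end conditions give two more equations: 2h_0·m_0 + h_0·m_1 = 6(Δ_0 - S'(2)) = -15 and h_1·m_1 + 2h_1·m_2 = 6(S'(6) - Δ_1) = 3.
Solving the tridiagonal system: m_0 = -21/4, m_1 = 3, m_2 = -3/4.
On [2, 4], with S_0(t) = a_0 + b_0·(t - 2) + c_0·(t - 2)² + d_0·(t - 2)³: c_0 = m_0/2 = -21/8, d_0 = (m_1 - m_0)/(6h_0) = 11/16, b_0 = Δ_0 - h_0(2m_0 + m_1)/6 = 3.

0.6875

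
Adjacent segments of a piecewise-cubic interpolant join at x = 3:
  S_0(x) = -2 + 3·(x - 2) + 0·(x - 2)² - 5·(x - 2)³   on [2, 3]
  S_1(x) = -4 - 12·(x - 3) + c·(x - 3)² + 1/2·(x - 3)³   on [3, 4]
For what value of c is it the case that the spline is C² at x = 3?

S_0''(x) = 0 - 30·(x - 2), so S_0''(3) = -30. On the right, S_1''(3) = 2c, so c = -15.

-15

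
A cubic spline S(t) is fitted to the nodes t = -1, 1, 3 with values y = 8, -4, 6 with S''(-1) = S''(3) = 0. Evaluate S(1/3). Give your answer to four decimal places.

With M_i denoting the second derivative at x_i, h_i = 2, 2, and Δ_i = (y_(i+1) − y_i)/h_i = -6, 5:
  2·M_0 + 8·M_1 + 2·M_2 = 6(Δ_1 - Δ_0) = 66
Natural end conditions: M_0 = M_2 = 0.
Hence M_0 = 0, M_1 = 33/4, M_2 = 0.
On [-1, 1], S(t) = 8 - 35/4·(t + 1) + 0·(t + 1)² + 11/16·(t + 1)³.
With (t + 1) = 4/3: S(1/3) = -55/27.

-2.0370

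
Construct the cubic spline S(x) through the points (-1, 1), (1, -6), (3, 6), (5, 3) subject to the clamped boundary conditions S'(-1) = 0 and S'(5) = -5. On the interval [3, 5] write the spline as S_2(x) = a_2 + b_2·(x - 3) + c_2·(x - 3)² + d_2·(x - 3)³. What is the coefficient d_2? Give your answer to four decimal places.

Write m_i for S''(x_i). With h_i = 2, 2, 2 and divided differences Δ_i = -7/2, 6, -3/2, the continuity of S' gives the tridiagonal system
  2·m_0 + 8·m_1 + 2·m_2 = 6(Δ_1 - Δ_0) = 57
  2·m_1 + 8·m_2 + 2·m_3 = 6(Δ_2 - Δ_1) = -45
Clamped end conditions give two more equations: 2h_0·m_0 + h_0·m_1 = 6(Δ_0 - S'(-1)) = -21 and h_2·m_2 + 2h_2·m_3 = 6(S'(5) - Δ_2) = -21.
Hence m_0 = -169/15, m_1 = 361/30, m_2 = -251/30, m_3 = -16/15.
On [3, 5], with S_2(x) = a_2 + b_2·(x - 3) + c_2·(x - 3)² + d_2·(x - 3)³: c_2 = m_2/2 = -251/60, d_2 = (m_3 - m_2)/(6h_2) = 73/120, b_2 = Δ_2 - h_2(2m_2 + m_3)/6 = 133/30.

0.6083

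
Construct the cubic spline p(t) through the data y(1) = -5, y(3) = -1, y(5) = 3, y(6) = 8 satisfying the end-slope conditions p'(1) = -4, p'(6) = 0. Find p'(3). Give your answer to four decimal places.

2.6087

Write σ_i for p''(x_i). With h_i = 2, 2, 1 and divided differences Δ_i = 2, 2, 5, the continuity of p' gives the tridiagonal system
  2·σ_0 + 8·σ_1 + 2·σ_2 = 6(Δ_1 - Δ_0) = 0
  2·σ_1 + 6·σ_2 + 1·σ_3 = 6(Δ_2 - Δ_1) = 18
Clamped end conditions give two more equations: 2h_0·σ_0 + h_0·σ_1 = 6(Δ_0 - p'(1)) = 36 and h_2·σ_2 + 2h_2·σ_3 = 6(p'(6) - Δ_2) = -30.
Solving: σ_0 = 262/23, σ_1 = -110/23, σ_2 = 178/23, σ_3 = -434/23.
On [3, 5], p'(t) = b_1 + 2c_1·(t - 3) + 3d_1·(t - 3)² with b_1 = Δ_1 - h_1(2σ_1 + σ_2)/6 = 60/23, c_1 = σ_1/2 = -55/23, d_1 = (σ_2 - σ_1)/(6h_1) = 24/23. So p'(3) = 60/23.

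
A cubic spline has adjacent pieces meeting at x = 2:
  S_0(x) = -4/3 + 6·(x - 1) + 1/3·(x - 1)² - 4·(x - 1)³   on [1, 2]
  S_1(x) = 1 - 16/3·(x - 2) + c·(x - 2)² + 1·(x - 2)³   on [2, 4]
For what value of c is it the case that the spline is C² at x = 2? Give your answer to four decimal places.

S_0''(x) = 2/3 - 24·(x - 1), so S_0''(2) = -70/3. On the right, S_1''(2) = 2c, so c = -35/3.

-11.6667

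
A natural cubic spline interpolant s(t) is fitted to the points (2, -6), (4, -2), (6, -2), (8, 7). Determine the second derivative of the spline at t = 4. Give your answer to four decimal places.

-2.5000

With M_i denoting the second derivative at x_i, h_i = 2, 2, 2, and Δ_i = (y_(i+1) − y_i)/h_i = 2, 0, 9/2:
  2·M_0 + 8·M_1 + 2·M_2 = 6(Δ_1 - Δ_0) = -12
  2·M_1 + 8·M_2 + 2·M_3 = 6(Δ_2 - Δ_1) = 27
Natural end conditions: M_0 = M_3 = 0.
Solving the tridiagonal system: M_0 = 0, M_1 = -5/2, M_2 = 4, M_3 = 0.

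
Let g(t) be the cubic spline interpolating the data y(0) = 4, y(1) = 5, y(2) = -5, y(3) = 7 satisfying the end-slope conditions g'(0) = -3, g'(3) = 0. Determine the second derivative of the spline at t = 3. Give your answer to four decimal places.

Put M_i = g'' at the i-th knot. Here h = (1, 1, 1) and Δ = (1, -10, 12), so the interior equations h_(i-1)·M_(i-1) + 2(h_(i-1)+h_i)·M_i + h_i·M_(i+1) = 6(Δ_i − Δ_(i-1)) read
  1·M_0 + 4·M_1 + 1·M_2 = 6(Δ_1 - Δ_0) = -66
  1·M_1 + 4·M_2 + 1·M_3 = 6(Δ_2 - Δ_1) = 132
Clamped end conditions give two more equations: 2h_0·M_0 + h_0·M_1 = 6(Δ_0 - g'(0)) = 24 and h_2·M_2 + 2h_2·M_3 = 6(g'(3) - Δ_2) = -72.
Forward elimination and back-substitution give M_0 = 158/5, M_1 = -196/5, M_2 = 296/5, M_3 = -328/5.

-65.6000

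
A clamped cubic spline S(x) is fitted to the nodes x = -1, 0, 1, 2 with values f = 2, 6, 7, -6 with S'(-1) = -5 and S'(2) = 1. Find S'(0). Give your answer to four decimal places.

Write σ_i for S''(x_i). With h_i = 1, 1, 1 and divided differences Δ_i = 4, 1, -13, the continuity of S' gives the tridiagonal system
  1·σ_0 + 4·σ_1 + 1·σ_2 = 6(Δ_1 - Δ_0) = -18
  1·σ_1 + 4·σ_2 + 1·σ_3 = 6(Δ_2 - Δ_1) = -84
Clamped end conditions give two more equations: 2h_0·σ_0 + h_0·σ_1 = 6(Δ_0 - S'(-1)) = 54 and h_2·σ_2 + 2h_2·σ_3 = 6(S'(2) - Δ_2) = 84.
Solving: σ_0 = 142/5, σ_1 = -14/5, σ_2 = -176/5, σ_3 = 298/5.
On [0, 1], S'(x) = b_1 + 2c_1·x + 3d_1·x² with b_1 = Δ_1 - h_1(2σ_1 + σ_2)/6 = 39/5, c_1 = σ_1/2 = -7/5, d_1 = (σ_2 - σ_1)/(6h_1) = -27/5. So S'(0) = 39/5.

7.8000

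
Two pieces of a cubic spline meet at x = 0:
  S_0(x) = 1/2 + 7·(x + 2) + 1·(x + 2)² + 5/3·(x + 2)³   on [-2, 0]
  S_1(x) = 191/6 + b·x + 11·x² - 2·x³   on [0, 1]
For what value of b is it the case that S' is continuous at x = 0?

S_0'(x) = 7 + 2·(x + 2) + 5·(x + 2)², so S_0'(0) = 31. On the right, S_1'(0) = b, so b = 31.

31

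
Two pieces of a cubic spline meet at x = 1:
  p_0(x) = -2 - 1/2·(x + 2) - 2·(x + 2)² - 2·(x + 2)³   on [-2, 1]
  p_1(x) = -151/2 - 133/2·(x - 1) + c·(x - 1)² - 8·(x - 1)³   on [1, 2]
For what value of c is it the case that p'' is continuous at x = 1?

p_0''(x) = -4 - 12·(x + 2), so p_0''(1) = -40. On the right, p_1''(1) = 2c, so c = -20.

-20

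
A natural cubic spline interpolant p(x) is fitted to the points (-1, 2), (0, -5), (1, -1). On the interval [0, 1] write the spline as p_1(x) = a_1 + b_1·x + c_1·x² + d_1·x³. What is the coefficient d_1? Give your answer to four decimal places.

-2.7500

Let σ_i = p''(x_i). Step sizes h_i = 1, 1; slopes of the chords Δ_i = (y_(i+1) - y_i)/h_i = -7, 4.
  1·σ_0 + 4·σ_1 + 1·σ_2 = 6(Δ_1 - Δ_0) = 66
Natural end conditions: σ_0 = σ_2 = 0.
Forward elimination and back-substitution give σ_0 = 0, σ_1 = 33/2, σ_2 = 0.
On [0, 1], with p_1(x) = a_1 + b_1·x + c_1·x² + d_1·x³: c_1 = σ_1/2 = 33/4, d_1 = (σ_2 - σ_1)/(6h_1) = -11/4, b_1 = Δ_1 - h_1(2σ_1 + σ_2)/6 = -3/2.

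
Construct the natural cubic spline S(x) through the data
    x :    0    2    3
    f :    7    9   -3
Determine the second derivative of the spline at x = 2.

Let M_i = S''(x_i). Step sizes h_i = 2, 1; slopes of the chords Δ_i = (y_(i+1) - y_i)/h_i = 1, -12.
  2·M_0 + 6·M_1 + 1·M_2 = 6(Δ_1 - Δ_0) = -78
Natural end conditions: M_0 = M_2 = 0.
Solving: M_0 = 0, M_1 = -13, M_2 = 0.

-13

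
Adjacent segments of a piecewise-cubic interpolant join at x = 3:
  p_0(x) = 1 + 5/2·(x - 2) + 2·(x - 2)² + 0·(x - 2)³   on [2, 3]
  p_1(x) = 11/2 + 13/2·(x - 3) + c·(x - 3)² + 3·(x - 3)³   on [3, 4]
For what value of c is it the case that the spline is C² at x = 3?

p_0''(x) = 4 + 0·(x - 2), so p_0''(3) = 4. On the right, p_1''(3) = 2c, so c = 2.

2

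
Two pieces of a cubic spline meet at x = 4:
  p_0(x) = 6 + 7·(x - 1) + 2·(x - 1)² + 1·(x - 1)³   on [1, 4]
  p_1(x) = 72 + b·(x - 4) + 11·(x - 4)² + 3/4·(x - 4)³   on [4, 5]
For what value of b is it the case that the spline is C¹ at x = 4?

46

p_0'(x) = 7 + 4·(x - 1) + 3·(x - 1)², so p_0'(4) = 46. On the right, p_1'(4) = b, so b = 46.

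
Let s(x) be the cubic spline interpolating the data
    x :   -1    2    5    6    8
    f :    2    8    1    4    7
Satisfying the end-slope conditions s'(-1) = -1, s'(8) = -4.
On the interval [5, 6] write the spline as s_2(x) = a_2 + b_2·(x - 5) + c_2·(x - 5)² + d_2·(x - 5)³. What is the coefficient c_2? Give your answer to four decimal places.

2.9167

Put σ_i = s'' at the i-th knot. Here h = (3, 3, 1, 2) and Δ = (2, -7/3, 3, 3/2), so the interior equations h_(i-1)·σ_(i-1) + 2(h_(i-1)+h_i)·σ_i + h_i·σ_(i+1) = 6(Δ_i − Δ_(i-1)) read
  3·σ_0 + 12·σ_1 + 3·σ_2 = 6(Δ_1 - Δ_0) = -26
  3·σ_1 + 8·σ_2 + 1·σ_3 = 6(Δ_2 - Δ_1) = 32
  1·σ_2 + 6·σ_3 + 2·σ_4 = 6(Δ_3 - Δ_2) = -9
Clamped end conditions give two more equations: 2h_0·σ_0 + h_0·σ_1 = 6(Δ_0 - s'(-1)) = 18 and h_3·σ_3 + 2h_3·σ_4 = 6(s'(8) - Δ_3) = -33.
Solving the tridiagonal system: σ_0 = 11/2, σ_1 = -5, σ_2 = 35/6, σ_3 = 1/3, σ_4 = -101/12.
On [5, 6], with s_2(x) = a_2 + b_2·(x - 5) + c_2·(x - 5)² + d_2·(x - 5)³: c_2 = σ_2/2 = 35/12, d_2 = (σ_3 - σ_2)/(6h_2) = -11/12, b_2 = Δ_2 - h_2(2σ_2 + σ_3)/6 = 1.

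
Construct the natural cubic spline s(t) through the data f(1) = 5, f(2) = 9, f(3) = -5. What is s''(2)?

-27

Write σ_i for s''(x_i). With h_i = 1, 1 and divided differences Δ_i = 4, -14, the continuity of s' gives the tridiagonal system
  1·σ_0 + 4·σ_1 + 1·σ_2 = 6(Δ_1 - Δ_0) = -108
Natural end conditions: σ_0 = σ_2 = 0.
Solving: σ_0 = 0, σ_1 = -27, σ_2 = 0.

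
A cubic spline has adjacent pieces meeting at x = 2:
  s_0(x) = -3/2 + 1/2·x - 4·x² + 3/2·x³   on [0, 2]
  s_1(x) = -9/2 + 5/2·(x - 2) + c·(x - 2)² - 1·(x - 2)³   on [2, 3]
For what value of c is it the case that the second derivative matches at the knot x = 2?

s_0''(x) = -8 + 9·x, so s_0''(2) = 10. On the right, s_1''(2) = 2c, so c = 5.

5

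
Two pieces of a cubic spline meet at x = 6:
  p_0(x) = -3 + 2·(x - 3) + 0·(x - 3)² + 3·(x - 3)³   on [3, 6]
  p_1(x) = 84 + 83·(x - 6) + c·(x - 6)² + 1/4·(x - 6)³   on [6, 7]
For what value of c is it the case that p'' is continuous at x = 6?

p_0''(x) = 0 + 18·(x - 3), so p_0''(6) = 54. On the right, p_1''(6) = 2c, so c = 27.

27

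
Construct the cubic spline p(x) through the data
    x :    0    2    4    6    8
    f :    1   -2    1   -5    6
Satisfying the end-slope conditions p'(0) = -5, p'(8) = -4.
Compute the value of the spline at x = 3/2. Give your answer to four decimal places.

-2.5248

With σ_i denoting the second derivative at x_i, h_i = 2, 2, 2, 2, and Δ_i = (y_(i+1) − y_i)/h_i = -3/2, 3/2, -3, 11/2:
  2·σ_0 + 8·σ_1 + 2·σ_2 = 6(Δ_1 - Δ_0) = 18
  2·σ_1 + 8·σ_2 + 2·σ_3 = 6(Δ_2 - Δ_1) = -27
  2·σ_2 + 8·σ_3 + 2·σ_4 = 6(Δ_3 - Δ_2) = 51
Clamped end conditions give two more equations: 2h_0·σ_0 + h_0·σ_1 = 6(Δ_0 - p'(0)) = 21 and h_3·σ_3 + 2h_3·σ_4 = 6(p'(8) - Δ_3) = -57.
Hence σ_0 = 407/112, σ_1 = 181/56, σ_2 = -121/16, σ_3 = 757/56, σ_4 = -2353/112.
On [0, 2], p(x) = 1 - 5·x + 407/224·x² - 15/448·x³.
With x = 3/2: p(3/2) = -9049/3584.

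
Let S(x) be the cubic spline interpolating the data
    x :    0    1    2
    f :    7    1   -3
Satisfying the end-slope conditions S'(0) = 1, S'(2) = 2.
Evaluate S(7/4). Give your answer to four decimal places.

-3.0430

Write M_i for S''(x_i). With h_i = 1, 1 and divided differences Δ_i = -6, -4, the continuity of S' gives the tridiagonal system
  1·M_0 + 4·M_1 + 1·M_2 = 6(Δ_1 - Δ_0) = 12
Clamped end conditions give two more equations: 2h_0·M_0 + h_0·M_1 = 6(Δ_0 - S'(0)) = -42 and h_1·M_1 + 2h_1·M_2 = 6(S'(2) - Δ_1) = 36.
Hence M_0 = -47/2, M_1 = 5, M_2 = 31/2.
On [1, 2], S(x) = 1 - 33/4·(x - 1) + 5/2·(x - 1)² + 7/4·(x - 1)³.
With (x - 1) = 3/4: S(7/4) = -779/256.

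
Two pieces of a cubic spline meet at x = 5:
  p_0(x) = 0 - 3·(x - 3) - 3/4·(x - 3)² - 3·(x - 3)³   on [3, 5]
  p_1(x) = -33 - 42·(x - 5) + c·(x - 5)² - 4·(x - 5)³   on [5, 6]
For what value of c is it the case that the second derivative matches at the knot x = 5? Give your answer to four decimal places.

p_0''(x) = -3/2 - 18·(x - 3), so p_0''(5) = -75/2. On the right, p_1''(5) = 2c, so c = -75/4.

-18.7500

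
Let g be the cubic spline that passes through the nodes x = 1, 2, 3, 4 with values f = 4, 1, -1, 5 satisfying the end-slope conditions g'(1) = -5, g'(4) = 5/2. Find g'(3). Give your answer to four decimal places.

3.2000

Write M_i for g''(x_i). With h_i = 1, 1, 1 and divided differences Δ_i = -3, -2, 6, the continuity of g' gives the tridiagonal system
  1·M_0 + 4·M_1 + 1·M_2 = 6(Δ_1 - Δ_0) = 6
  1·M_1 + 4·M_2 + 1·M_3 = 6(Δ_2 - Δ_1) = 48
Clamped end conditions give two more equations: 2h_0·M_0 + h_0·M_1 = 6(Δ_0 - g'(1)) = 12 and h_2·M_2 + 2h_2·M_3 = 6(g'(4) - Δ_2) = -21.
Solving: M_0 = 43/5, M_1 = -26/5, M_2 = 91/5, M_3 = -98/5.
On [3, 4], g'(x) = b_2 + 2c_2·(x - 3) + 3d_2·(x - 3)² with b_2 = Δ_2 - h_2(2M_2 + M_3)/6 = 16/5, c_2 = M_2/2 = 91/10, d_2 = (M_3 - M_2)/(6h_2) = -63/10. So g'(3) = 16/5.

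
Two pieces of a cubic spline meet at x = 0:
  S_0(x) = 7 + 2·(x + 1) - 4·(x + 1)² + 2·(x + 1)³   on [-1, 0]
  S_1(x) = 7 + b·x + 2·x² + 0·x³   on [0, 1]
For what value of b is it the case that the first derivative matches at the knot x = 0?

S_0'(x) = 2 - 8·(x + 1) + 6·(x + 1)², so S_0'(0) = 0. On the right, S_1'(0) = b, so b = 0.

0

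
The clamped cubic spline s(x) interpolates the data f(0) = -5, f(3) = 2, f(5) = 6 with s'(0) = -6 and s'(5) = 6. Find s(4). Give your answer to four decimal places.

With M_i denoting the second derivative at x_i, h_i = 3, 2, and Δ_i = (y_(i+1) − y_i)/h_i = 7/3, 2:
  3·M_0 + 10·M_1 + 2·M_2 = 6(Δ_1 - Δ_0) = -2
Clamped end conditions give two more equations: 2h_0·M_0 + h_0·M_1 = 6(Δ_0 - s'(0)) = 50 and h_1·M_1 + 2h_1·M_2 = 6(s'(5) - Δ_1) = 24.
Solving the tridiagonal system: M_0 = 164/15, M_1 = -26/5, M_2 = 43/5.
On [3, 5], s(x) = 2 + 13/5·(x - 3) - 13/5·(x - 3)² + 23/20·(x - 3)³.
With (x - 3) = 1: s(4) = 63/20.

3.1500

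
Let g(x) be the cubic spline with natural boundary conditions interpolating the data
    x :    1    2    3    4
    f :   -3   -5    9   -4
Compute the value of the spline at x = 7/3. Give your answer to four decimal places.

-0.1309

Let σ_i = g''(x_i). Step sizes h_i = 1, 1, 1; slopes of the chords Δ_i = (y_(i+1) - y_i)/h_i = -2, 14, -13.
  1·σ_0 + 4·σ_1 + 1·σ_2 = 6(Δ_1 - Δ_0) = 96
  1·σ_1 + 4·σ_2 + 1·σ_3 = 6(Δ_2 - Δ_1) = -162
Natural end conditions: σ_0 = σ_3 = 0.
Hence σ_0 = 0, σ_1 = 182/5, σ_2 = -248/5, σ_3 = 0.
On [2, 3], g(x) = -5 + 152/15·(x - 2) + 91/5·(x - 2)² - 43/3·(x - 2)³.
With (x - 2) = 1/3: g(7/3) = -53/405.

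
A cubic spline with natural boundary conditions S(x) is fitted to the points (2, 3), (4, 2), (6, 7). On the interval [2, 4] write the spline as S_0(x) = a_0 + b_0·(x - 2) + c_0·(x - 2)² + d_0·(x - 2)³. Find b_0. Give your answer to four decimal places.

With M_i denoting the second derivative at x_i, h_i = 2, 2, and Δ_i = (y_(i+1) − y_i)/h_i = -1/2, 5/2:
  2·M_0 + 8·M_1 + 2·M_2 = 6(Δ_1 - Δ_0) = 18
Natural end conditions: M_0 = M_2 = 0.
Solving the tridiagonal system: M_0 = 0, M_1 = 9/4, M_2 = 0.
On [2, 4], with S_0(x) = a_0 + b_0·(x - 2) + c_0·(x - 2)² + d_0·(x - 2)³: c_0 = M_0/2 = 0, d_0 = (M_1 - M_0)/(6h_0) = 3/16, b_0 = Δ_0 - h_0(2M_0 + M_1)/6 = -5/4.

-1.2500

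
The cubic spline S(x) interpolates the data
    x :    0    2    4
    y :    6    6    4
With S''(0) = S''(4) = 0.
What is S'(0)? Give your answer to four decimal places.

With m_i denoting the second derivative at x_i, h_i = 2, 2, and Δ_i = (y_(i+1) − y_i)/h_i = 0, -1:
  2·m_0 + 8·m_1 + 2·m_2 = 6(Δ_1 - Δ_0) = -6
Natural end conditions: m_0 = m_2 = 0.
Solving: m_0 = 0, m_1 = -3/4, m_2 = 0.
On [0, 2], S'(x) = b_0 + 2c_0·x + 3d_0·x² with b_0 = Δ_0 - h_0(2m_0 + m_1)/6 = 1/4, c_0 = m_0/2 = 0, d_0 = (m_1 - m_0)/(6h_0) = -1/16. So S'(0) = 1/4.

0.2500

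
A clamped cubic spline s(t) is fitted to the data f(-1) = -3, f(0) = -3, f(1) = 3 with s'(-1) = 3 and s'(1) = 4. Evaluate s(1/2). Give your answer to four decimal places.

-0.1563

Write M_i for s''(x_i). With h_i = 1, 1 and divided differences Δ_i = 0, 6, the continuity of s' gives the tridiagonal system
  1·M_0 + 4·M_1 + 1·M_2 = 6(Δ_1 - Δ_0) = 36
Clamped end conditions give two more equations: 2h_0·M_0 + h_0·M_1 = 6(Δ_0 - s'(-1)) = -18 and h_1·M_1 + 2h_1·M_2 = 6(s'(1) - Δ_1) = -12.
Solving: M_0 = -35/2, M_1 = 17, M_2 = -29/2.
On [0, 1], s(t) = -3 + 11/4·t + 17/2·t² - 21/4·t³.
With t = 1/2: s(1/2) = -5/32.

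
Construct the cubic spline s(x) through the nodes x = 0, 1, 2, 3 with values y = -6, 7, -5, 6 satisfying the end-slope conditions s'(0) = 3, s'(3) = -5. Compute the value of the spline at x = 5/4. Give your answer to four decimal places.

5.0813

Write m_i for s''(x_i). With h_i = 1, 1, 1 and divided differences Δ_i = 13, -12, 11, the continuity of s' gives the tridiagonal system
  1·m_0 + 4·m_1 + 1·m_2 = 6(Δ_1 - Δ_0) = -150
  1·m_1 + 4·m_2 + 1·m_3 = 6(Δ_2 - Δ_1) = 138
Clamped end conditions give two more equations: 2h_0·m_0 + h_0·m_1 = 6(Δ_0 - s'(0)) = 60 and h_2·m_2 + 2h_2·m_3 = 6(s'(3) - Δ_2) = -96.
Hence m_0 = 994/15, m_1 = -1088/15, m_2 = 1108/15, m_3 = -1274/15.
On [1, 2], s(x) = 7 - 2/15·(x - 1) - 544/15·(x - 1)² + 122/5·(x - 1)³.
With (x - 1) = 1/4: s(5/4) = 813/160.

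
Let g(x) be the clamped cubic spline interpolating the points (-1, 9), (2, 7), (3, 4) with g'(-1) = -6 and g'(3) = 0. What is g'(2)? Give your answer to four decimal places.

-2.8750

Write m_i for g''(x_i). With h_i = 3, 1 and divided differences Δ_i = -2/3, -3, the continuity of g' gives the tridiagonal system
  3·m_0 + 8·m_1 + 1·m_2 = 6(Δ_1 - Δ_0) = -14
Clamped end conditions give two more equations: 2h_0·m_0 + h_0·m_1 = 6(Δ_0 - g'(-1)) = 32 and h_1·m_1 + 2h_1·m_2 = 6(g'(3) - Δ_1) = 18.
Forward elimination and back-substitution give m_0 = 103/12, m_1 = -13/2, m_2 = 49/4.
On [2, 3], g'(x) = b_1 + 2c_1·(x - 2) + 3d_1·(x - 2)² with b_1 = Δ_1 - h_1(2m_1 + m_2)/6 = -23/8, c_1 = m_1/2 = -13/4, d_1 = (m_2 - m_1)/(6h_1) = 25/8. So g'(2) = -23/8.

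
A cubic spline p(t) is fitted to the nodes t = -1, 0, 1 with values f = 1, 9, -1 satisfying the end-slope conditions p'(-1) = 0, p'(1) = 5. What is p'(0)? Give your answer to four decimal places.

Write M_i for p''(x_i). With h_i = 1, 1 and divided differences Δ_i = 8, -10, the continuity of p' gives the tridiagonal system
  1·M_0 + 4·M_1 + 1·M_2 = 6(Δ_1 - Δ_0) = -108
Clamped end conditions give two more equations: 2h_0·M_0 + h_0·M_1 = 6(Δ_0 - p'(-1)) = 48 and h_1·M_1 + 2h_1·M_2 = 6(p'(1) - Δ_1) = 90.
Solving the tridiagonal system: M_0 = 107/2, M_1 = -59, M_2 = 149/2.
On [0, 1], p'(t) = b_1 + 2c_1·t + 3d_1·t² with b_1 = Δ_1 - h_1(2M_1 + M_2)/6 = -11/4, c_1 = M_1/2 = -59/2, d_1 = (M_2 - M_1)/(6h_1) = 89/4. So p'(0) = -11/4.

-2.7500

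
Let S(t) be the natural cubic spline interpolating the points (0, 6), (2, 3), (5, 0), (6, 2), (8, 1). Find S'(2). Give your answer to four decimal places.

Write M_i for S''(x_i). With h_i = 2, 3, 1, 2 and divided differences Δ_i = -3/2, -1, 2, -1/2, the continuity of S' gives the tridiagonal system
  2·M_0 + 10·M_1 + 3·M_2 = 6(Δ_1 - Δ_0) = 3
  3·M_1 + 8·M_2 + 1·M_3 = 6(Δ_2 - Δ_1) = 18
  1·M_2 + 6·M_3 + 2·M_4 = 6(Δ_3 - Δ_2) = -15
Natural end conditions: M_0 = M_4 = 0.
Solving: M_0 = 0, M_1 = -57/104, M_2 = 147/52, M_3 = -309/104, M_4 = 0.
On [2, 5], S'(t) = b_1 + 2c_1·(t - 2) + 3d_1·(t - 2)² with b_1 = Δ_1 - h_1(2M_1 + M_2)/6 = -97/52, c_1 = M_1/2 = -57/208, d_1 = (M_2 - M_1)/(6h_1) = 3/16. So S'(2) = -97/52.

-1.8654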